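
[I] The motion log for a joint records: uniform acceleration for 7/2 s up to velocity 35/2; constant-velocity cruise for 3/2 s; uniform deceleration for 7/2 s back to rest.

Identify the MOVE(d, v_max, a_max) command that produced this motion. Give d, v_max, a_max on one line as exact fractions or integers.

a_max = (35/2)/(7/2) = 5
d_a = ½·35/2·7/2 = 245/8; d_c = 35/2·3/2 = 105/4
d = 2·245/8 + 105/4 = 175/2
t_c = 3/2 > 0 ⇒ limit active, v_max = 35/2

d=175/2 v_max=35/2 a_max=5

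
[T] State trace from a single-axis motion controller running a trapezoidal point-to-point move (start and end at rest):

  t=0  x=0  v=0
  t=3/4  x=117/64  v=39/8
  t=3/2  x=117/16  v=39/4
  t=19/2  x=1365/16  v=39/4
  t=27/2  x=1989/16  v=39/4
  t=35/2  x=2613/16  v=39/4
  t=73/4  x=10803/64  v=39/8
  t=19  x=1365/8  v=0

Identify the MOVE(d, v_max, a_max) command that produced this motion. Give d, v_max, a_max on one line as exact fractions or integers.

final state: t=19, x=1365/8, v=0 → d = 1365/8
a_max = (39/8−0)/(3/4−0) = 13/2
max v = 39/4 over t∈[3/2,35/2] → v_max = 39/4
check: 39/4·(3/2+16) = 1365/8 ✓

d=1365/8 v_max=39/4 a_max=13/2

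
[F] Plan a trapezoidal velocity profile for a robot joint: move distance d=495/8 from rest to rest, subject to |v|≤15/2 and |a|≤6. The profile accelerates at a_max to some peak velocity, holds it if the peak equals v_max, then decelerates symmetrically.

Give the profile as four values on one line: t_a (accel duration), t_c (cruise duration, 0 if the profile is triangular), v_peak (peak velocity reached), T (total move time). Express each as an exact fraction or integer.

t_a=5/4 t_c=7 v_peak=15/2 T=19/2

v_max²/a_max = (15/2)²/6 = 75/8
495/8 ≥ 75/8 so v_max reached
t_a = (15/2)/6 = 5/4; v_peak = 15/2
d_cruise = 495/8 − 75/8 = 105/2; t_c = (105/2)/(15/2) = 7
T = 2·5/4 + 7 = 19/2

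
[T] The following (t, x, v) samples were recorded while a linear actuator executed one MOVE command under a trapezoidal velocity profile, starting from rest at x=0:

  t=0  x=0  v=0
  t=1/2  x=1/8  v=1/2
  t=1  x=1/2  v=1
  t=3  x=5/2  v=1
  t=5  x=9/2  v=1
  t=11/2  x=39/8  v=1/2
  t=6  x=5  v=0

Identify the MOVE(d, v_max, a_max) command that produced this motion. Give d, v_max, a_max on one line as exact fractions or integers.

final state: t=6, x=5, v=0 → d = 5
a_max = (1/2−0)/(1/2−0) = 1
max v = 1 over t∈[1,5] → v_max = 1
check: 1·(1+4) = 5 ✓

d=5 v_max=1 a_max=1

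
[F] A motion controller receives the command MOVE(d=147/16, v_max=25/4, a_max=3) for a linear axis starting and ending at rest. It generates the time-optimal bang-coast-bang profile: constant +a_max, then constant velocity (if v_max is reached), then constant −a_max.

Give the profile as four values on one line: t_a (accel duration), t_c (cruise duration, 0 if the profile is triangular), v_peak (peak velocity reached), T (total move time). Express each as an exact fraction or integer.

v_max²/a_max = (25/4)²/3 = 625/48
147/16 < 625/48 → triangular
v_peak = √(147/16·3) = √(441/16) = 21/4
t_a = (21/4)/3 = 7/4; t_c = 0
T = 2·7/4 = 7/2

t_a=7/4 t_c=0 v_peak=21/4 T=7/2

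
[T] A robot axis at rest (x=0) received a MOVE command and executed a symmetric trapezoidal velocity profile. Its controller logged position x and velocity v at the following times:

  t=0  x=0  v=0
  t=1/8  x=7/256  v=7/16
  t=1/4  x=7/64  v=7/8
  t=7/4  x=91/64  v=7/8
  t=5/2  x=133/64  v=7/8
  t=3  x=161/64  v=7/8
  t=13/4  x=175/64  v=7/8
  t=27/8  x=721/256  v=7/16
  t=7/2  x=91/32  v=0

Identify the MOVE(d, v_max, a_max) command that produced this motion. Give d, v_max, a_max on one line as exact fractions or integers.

final state: t=7/2, x=91/32, v=0 → d = 91/32
a_max = (7/16−0)/(1/8−0) = 7/2
max v = 7/8 over t∈[1/4,13/4] → v_max = 7/8
check: 7/8·(1/4+3) = 91/32 ✓

d=91/32 v_max=7/8 a_max=7/2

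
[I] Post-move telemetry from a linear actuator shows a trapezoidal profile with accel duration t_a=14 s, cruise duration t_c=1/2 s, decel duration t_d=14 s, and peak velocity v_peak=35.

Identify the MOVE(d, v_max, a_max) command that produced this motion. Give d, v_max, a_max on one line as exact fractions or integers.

a_max = 35/14 = 5/2
d_a = ½·35·14 = 245; d_c = 35·1/2 = 35/2
d = 2·245 + 35/2 = 1015/2
t_c = 1/2 > 0 → v_max = v_peak = 35

d=1015/2 v_max=35 a_max=5/2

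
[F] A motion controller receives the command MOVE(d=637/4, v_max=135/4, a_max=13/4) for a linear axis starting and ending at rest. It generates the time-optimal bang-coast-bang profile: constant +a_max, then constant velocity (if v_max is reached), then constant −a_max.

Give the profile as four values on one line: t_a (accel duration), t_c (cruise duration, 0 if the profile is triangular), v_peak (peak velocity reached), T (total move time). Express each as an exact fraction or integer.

(v_max)²/a_max = (135/4)²/(13/4) = 18225/52
637/4 < 18225/52 ⇒ no cruise
v_peak = √(637/4·13/4) = √(8281/16) = 91/4
t_a = (91/4)/(13/4) = 7; t_c = 0
T = 2·7 = 14

t_a=7 t_c=0 v_peak=91/4 T=14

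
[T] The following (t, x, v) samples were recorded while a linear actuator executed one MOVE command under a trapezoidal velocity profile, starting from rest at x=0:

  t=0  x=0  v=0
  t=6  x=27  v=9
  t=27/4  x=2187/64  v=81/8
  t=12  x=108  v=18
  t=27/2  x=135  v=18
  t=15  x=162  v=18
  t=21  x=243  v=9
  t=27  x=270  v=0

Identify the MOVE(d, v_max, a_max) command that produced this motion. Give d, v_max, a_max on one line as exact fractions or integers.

d=270 v_max=18 a_max=3/2

final state: t=27, x=270, v=0 → d = 270
a_max = (9−0)/(6−0) = 3/2
max v = 18 over t∈[12,15] → v_max = 18
check: 18·(12+3) = 270 ✓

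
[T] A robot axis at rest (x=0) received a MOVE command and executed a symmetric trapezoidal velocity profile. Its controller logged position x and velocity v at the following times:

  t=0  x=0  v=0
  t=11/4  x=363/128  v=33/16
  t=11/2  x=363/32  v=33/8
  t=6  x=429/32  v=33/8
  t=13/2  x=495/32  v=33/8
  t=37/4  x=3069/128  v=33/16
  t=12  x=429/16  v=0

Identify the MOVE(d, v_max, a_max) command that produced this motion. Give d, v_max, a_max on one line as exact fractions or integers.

d=429/16 v_max=33/8 a_max=3/4

final state: t=12, x=429/16, v=0 → d = 429/16
a_max = (33/16−0)/(11/4−0) = 3/4
max v = 33/8 over t∈[11/2,13/2] → v_max = 33/8
check: 33/8·(11/2+1) = 429/16 ✓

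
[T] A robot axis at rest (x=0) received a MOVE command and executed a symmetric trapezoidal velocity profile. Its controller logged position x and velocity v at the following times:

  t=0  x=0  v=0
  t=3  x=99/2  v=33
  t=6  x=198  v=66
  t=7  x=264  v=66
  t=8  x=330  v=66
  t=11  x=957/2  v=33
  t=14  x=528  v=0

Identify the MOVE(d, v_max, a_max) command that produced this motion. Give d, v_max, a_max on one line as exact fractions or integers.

final state: t=14, x=528, v=0 → d = 528
a_max = (33−0)/(3−0) = 11
max v = 66 over t∈[6,8] → v_max = 66
check: 66·(6+2) = 528 ✓

d=528 v_max=66 a_max=11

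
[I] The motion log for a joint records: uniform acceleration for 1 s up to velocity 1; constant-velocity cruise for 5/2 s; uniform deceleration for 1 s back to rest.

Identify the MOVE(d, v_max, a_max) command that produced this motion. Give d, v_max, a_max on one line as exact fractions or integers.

d=7/2 v_max=1 a_max=1

a_max = 1/1 = 1
d_a = ½·1·1 = 1/2; d_c = 1·5/2 = 5/2
d = 2·1/2 + 5/2 = 7/2
t_c = 5/2 > 0 so v_max = 1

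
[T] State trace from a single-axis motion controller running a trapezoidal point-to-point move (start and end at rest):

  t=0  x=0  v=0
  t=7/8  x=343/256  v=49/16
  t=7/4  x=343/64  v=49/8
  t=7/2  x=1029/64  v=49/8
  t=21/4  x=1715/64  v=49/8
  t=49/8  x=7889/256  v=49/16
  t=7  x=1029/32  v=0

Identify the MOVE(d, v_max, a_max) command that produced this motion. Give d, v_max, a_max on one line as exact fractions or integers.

final state: t=7, x=1029/32, v=0 → d = 1029/32
a_max = (49/16−0)/(7/8−0) = 7/2
max v = 49/8 over t∈[7/4,21/4] → v_max = 49/8
check: 49/8·(7/4+7/2) = 1029/32 ✓

d=1029/32 v_max=49/8 a_max=7/2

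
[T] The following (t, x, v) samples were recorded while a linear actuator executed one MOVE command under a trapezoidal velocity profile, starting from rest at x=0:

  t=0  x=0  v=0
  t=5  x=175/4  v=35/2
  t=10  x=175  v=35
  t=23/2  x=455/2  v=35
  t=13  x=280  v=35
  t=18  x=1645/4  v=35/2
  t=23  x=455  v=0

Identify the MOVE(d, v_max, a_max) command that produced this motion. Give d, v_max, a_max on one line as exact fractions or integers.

d=455 v_max=35 a_max=7/2

final state: t=23, x=455, v=0 → d = 455
a_max = (35/2−0)/(5−0) = 7/2
max v = 35 over t∈[10,13] → v_max = 35
check: 35·(10+3) = 455 ✓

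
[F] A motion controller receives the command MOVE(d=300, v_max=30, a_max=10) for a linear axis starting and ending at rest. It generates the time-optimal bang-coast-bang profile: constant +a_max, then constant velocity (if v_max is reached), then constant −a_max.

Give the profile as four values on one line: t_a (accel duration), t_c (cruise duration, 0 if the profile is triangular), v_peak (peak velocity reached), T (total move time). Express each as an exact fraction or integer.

t_a=3 t_c=7 v_peak=30 T=13

(v_max)²/a_max = 30²/10 = 90
300 ≥ 90 → trapezoidal
t_a = 30/10 = 3; v_peak = 30
d_cruise = 300 − 90 = 210; t_c = 210/30 = 7
T = 2·3 + 7 = 13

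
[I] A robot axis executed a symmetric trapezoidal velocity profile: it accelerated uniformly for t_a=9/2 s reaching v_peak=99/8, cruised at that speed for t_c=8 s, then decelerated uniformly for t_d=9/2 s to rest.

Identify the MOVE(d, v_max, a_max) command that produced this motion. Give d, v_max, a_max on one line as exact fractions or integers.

a_max = (99/8)/(9/2) = 11/4
d_a = ½·99/8·9/2 = 891/32; d_c = 99/8·8 = 99
d = 2·891/32 + 99 = 2475/16
t_c = 8 > 0 so v_max = 99/8

d=2475/16 v_max=99/8 a_max=11/4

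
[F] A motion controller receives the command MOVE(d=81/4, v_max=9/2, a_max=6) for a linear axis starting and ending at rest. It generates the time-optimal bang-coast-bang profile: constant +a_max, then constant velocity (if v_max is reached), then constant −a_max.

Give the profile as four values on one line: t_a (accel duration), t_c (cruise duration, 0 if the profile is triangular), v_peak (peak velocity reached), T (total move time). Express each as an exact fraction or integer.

t_a=3/4 t_c=15/4 v_peak=9/2 T=21/4

vₘ²/aₘ = (9/2)²/6 = 27/8
81/4 ≥ 27/8 → trapezoidal
t_a = (9/2)/6 = 3/4; v_peak = 9/2
d_cruise = 81/4 − 27/8 = 135/8; t_c = (135/8)/(9/2) = 15/4
T = 2·3/4 + 15/4 = 21/4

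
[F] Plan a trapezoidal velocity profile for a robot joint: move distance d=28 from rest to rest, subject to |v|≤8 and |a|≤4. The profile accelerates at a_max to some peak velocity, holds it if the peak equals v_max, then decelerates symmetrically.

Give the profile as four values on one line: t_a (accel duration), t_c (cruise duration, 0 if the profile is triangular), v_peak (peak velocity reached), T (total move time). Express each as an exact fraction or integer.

vₘ²/aₘ = 8²/4 = 16
28 ≥ 16 so v_max reached
t_a = 8/4 = 2; v_peak = 8
d_cruise = 28 − 16 = 12; t_c = 12/8 = 3/2
T = 2·2 + 3/2 = 11/2

t_a=2 t_c=3/2 v_peak=8 T=11/2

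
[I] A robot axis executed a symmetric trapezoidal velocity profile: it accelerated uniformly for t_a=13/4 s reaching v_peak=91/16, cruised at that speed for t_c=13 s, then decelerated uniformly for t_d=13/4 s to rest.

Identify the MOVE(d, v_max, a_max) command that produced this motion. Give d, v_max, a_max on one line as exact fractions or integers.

a_max = (91/16)/(13/4) = 7/4
d_a = ½·91/16·13/4 = 1183/128; d_c = 91/16·13 = 1183/16
d = 2·1183/128 + 1183/16 = 5915/64
t_c = 13 > 0 ⇒ limit active, v_max = 91/16

d=5915/64 v_max=91/16 a_max=7/4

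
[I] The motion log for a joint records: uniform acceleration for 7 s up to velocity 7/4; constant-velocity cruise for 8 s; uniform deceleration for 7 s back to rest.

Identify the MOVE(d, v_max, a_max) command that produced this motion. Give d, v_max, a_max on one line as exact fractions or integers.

a_max = (7/4)/7 = 1/4
d_a = ½·7/4·7 = 49/8; d_c = 7/4·8 = 14
d = 2·49/8 + 14 = 105/4
t_c = 8 > 0 so v_max = 7/4

d=105/4 v_max=7/4 a_max=1/4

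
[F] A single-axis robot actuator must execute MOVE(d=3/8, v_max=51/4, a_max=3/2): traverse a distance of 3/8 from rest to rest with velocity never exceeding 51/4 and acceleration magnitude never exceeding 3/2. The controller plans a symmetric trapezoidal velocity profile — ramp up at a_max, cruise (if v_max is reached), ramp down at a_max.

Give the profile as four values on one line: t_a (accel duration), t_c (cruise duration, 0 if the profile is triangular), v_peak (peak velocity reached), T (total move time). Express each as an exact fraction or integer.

v_max²/a_max = (51/4)²/(3/2) = 867/8
3/8 < 867/8 so t_c = 0
v_peak = √(3/8·3/2) = √(9/16) = 3/4
t_a = (3/4)/(3/2) = 1/2; t_c = 0
T = 2·1/2 = 1

t_a=1/2 t_c=0 v_peak=3/4 T=1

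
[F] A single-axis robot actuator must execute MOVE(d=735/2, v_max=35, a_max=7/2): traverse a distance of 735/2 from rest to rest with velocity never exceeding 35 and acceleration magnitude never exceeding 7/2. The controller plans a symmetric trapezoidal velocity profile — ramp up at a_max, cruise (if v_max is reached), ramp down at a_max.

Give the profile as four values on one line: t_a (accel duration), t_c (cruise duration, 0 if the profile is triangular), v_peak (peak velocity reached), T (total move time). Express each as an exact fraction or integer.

t_a=10 t_c=1/2 v_peak=35 T=41/2

(v_max)²/a_max = 35²/(7/2) = 350
735/2 ≥ 350 so v_max reached
t_a = 35/(7/2) = 10; v_peak = 35
d_cruise = 735/2 − 350 = 35/2; t_c = (35/2)/35 = 1/2
T = 2·10 + 1/2 = 41/2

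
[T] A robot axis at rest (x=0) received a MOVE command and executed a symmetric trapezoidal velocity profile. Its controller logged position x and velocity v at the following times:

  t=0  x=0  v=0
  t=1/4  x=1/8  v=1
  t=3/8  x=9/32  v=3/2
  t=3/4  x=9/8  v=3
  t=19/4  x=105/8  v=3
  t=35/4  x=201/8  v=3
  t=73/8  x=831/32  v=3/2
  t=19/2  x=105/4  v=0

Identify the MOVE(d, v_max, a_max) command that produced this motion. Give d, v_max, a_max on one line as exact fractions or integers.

d=105/4 v_max=3 a_max=4

final state: t=19/2, x=105/4, v=0 → d = 105/4
a_max = (1−0)/(1/4−0) = 4
max v = 3 over t∈[3/4,35/4] → v_max = 3
check: 3·(3/4+8) = 105/4 ✓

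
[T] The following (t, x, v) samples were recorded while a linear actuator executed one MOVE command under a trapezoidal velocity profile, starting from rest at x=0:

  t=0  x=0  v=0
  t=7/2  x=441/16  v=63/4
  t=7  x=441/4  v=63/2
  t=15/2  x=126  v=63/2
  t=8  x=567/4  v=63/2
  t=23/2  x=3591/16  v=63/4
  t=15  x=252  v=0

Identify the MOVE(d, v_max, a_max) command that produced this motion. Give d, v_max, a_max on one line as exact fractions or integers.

final state: t=15, x=252, v=0 → d = 252
a_max = (63/4−0)/(7/2−0) = 9/2
max v = 63/2 over t∈[7,8] → v_max = 63/2
check: 63/2·(7+1) = 252 ✓

d=252 v_max=63/2 a_max=9/2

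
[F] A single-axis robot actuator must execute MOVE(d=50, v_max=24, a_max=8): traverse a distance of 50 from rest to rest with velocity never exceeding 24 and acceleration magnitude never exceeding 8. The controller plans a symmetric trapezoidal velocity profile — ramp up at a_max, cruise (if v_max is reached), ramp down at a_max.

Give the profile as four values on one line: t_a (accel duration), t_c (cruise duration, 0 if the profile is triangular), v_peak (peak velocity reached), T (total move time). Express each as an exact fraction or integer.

v_max²/a_max = 24²/8 = 72
50 < 72 ⇒ no cruise
v_peak = √(50·8) = √400 = 20
t_a = 20/8 = 5/2; t_c = 0
T = 2·5/2 = 5

t_a=5/2 t_c=0 v_peak=20 T=5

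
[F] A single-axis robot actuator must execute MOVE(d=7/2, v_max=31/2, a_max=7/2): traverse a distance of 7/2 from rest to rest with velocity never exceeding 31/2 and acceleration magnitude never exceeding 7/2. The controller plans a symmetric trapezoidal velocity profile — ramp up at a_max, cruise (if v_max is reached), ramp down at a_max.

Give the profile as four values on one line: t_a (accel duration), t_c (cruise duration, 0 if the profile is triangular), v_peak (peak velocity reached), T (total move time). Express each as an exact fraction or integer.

v_max²/a_max = (31/2)²/(7/2) = 961/14
7/2 < 961/14 → triangular
v_peak = √(7/2·7/2) = √(49/4) = 7/2
t_a = (7/2)/(7/2) = 1; t_c = 0
T = 2·1 = 2

t_a=1 t_c=0 v_peak=7/2 T=2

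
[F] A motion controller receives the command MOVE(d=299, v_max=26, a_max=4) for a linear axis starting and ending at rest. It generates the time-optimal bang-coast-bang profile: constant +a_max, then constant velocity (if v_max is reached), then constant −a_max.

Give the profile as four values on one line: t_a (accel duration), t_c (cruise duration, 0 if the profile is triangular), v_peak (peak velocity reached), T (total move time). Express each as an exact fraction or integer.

t_a=13/2 t_c=5 v_peak=26 T=18

vₘ²/aₘ = 26²/4 = 169
299 ≥ 169 → trapezoidal
t_a = 26/4 = 13/2; v_peak = 26
d_cruise = 299 − 169 = 130; t_c = 130/26 = 5
T = 2·13/2 + 5 = 18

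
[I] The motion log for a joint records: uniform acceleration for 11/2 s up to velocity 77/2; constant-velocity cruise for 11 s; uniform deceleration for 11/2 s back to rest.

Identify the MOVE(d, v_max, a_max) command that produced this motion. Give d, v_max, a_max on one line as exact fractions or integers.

d=2541/4 v_max=77/2 a_max=7

a_max = (77/2)/(11/2) = 7
d_a = ½·77/2·11/2 = 847/8; d_c = 77/2·11 = 847/2
d = 2·847/8 + 847/2 = 2541/4
t_c = 11 > 0 so v_max = 77/2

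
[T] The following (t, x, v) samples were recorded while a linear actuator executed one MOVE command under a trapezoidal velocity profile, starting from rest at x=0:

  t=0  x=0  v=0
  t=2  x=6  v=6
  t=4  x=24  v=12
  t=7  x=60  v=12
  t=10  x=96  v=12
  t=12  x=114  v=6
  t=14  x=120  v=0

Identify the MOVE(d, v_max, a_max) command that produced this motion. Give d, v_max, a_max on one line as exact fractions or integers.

d=120 v_max=12 a_max=3

final state: t=14, x=120, v=0 → d = 120
a_max = (6−0)/(2−0) = 3
max v = 12 over t∈[4,10] → v_max = 12
check: 12·(4+6) = 120 ✓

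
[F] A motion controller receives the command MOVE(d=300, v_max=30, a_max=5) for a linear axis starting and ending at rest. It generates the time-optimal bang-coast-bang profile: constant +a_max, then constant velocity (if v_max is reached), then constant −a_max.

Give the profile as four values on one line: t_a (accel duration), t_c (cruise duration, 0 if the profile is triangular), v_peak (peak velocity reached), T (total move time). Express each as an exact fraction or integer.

vₘ²/aₘ = 30²/5 = 180
300 ≥ 180 so v_max reached
t_a = 30/5 = 6; v_peak = 30
d_cruise = 300 − 180 = 120; t_c = 120/30 = 4
T = 2·6 + 4 = 16

t_a=6 t_c=4 v_peak=30 T=16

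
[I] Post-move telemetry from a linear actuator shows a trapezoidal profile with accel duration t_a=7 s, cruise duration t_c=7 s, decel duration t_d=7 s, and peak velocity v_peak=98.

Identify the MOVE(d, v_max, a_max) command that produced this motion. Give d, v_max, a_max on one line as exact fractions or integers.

a_max = 98/7 = 14
d_a = ½·98·7 = 343; d_c = 98·7 = 686
d = 2·343 + 686 = 1372
t_c = 7 > 0 so v_max = 98

d=1372 v_max=98 a_max=14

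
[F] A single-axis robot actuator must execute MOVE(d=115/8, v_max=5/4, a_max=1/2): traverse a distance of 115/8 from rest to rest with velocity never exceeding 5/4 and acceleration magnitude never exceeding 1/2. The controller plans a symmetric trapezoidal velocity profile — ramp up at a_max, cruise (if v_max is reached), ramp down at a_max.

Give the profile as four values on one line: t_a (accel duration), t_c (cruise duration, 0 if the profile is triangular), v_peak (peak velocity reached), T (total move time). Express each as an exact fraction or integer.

t_a=5/2 t_c=9 v_peak=5/4 T=14

(v_max)²/a_max = (5/4)²/(1/2) = 25/8
115/8 ≥ 25/8 so v_max reached
t_a = (5/4)/(1/2) = 5/2; v_peak = 5/4
d_cruise = 115/8 − 25/8 = 45/4; t_c = (45/4)/(5/4) = 9
T = 2·5/2 + 9 = 14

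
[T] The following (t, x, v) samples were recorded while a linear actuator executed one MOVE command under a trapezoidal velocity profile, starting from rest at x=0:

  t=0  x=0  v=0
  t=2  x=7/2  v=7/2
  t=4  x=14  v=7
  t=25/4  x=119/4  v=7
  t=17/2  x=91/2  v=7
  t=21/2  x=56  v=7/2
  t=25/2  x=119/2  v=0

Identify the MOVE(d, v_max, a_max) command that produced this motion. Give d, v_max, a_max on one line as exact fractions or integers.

d=119/2 v_max=7 a_max=7/4

final state: t=25/2, x=119/2, v=0 → d = 119/2
a_max = (7/2−0)/(2−0) = 7/4
max v = 7 over t∈[4,17/2] → v_max = 7
check: 7·(4+9/2) = 119/2 ✓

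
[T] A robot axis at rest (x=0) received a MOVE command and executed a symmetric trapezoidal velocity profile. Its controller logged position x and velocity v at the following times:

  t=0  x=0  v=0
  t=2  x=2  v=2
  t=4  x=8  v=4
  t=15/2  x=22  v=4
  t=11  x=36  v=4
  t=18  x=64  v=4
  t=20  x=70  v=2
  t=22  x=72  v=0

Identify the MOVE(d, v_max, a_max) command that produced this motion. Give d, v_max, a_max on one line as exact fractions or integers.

d=72 v_max=4 a_max=1

final state: t=22, x=72, v=0 → d = 72
a_max = (2−0)/(2−0) = 1
max v = 4 over t∈[4,18] → v_max = 4
check: 4·(4+14) = 72 ✓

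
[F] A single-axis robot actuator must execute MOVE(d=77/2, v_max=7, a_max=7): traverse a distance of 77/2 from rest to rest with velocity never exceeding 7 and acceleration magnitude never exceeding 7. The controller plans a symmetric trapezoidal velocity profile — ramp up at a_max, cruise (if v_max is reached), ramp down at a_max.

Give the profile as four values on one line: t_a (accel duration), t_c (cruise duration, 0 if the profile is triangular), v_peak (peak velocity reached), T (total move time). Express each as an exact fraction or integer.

(v_max)²/a_max = 7²/7 = 7
77/2 ≥ 7 so v_max reached
t_a = 7/7 = 1; v_peak = 7
d_cruise = 77/2 − 7 = 63/2; t_c = (63/2)/7 = 9/2
T = 2·1 + 9/2 = 13/2

t_a=1 t_c=9/2 v_peak=7 T=13/2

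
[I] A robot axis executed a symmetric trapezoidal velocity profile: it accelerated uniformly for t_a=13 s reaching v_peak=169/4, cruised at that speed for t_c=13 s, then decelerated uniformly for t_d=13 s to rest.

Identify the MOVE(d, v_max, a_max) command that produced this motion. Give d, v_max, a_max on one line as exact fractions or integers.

a_max = (169/4)/13 = 13/4
d_a = ½·169/4·13 = 2197/8; d_c = 169/4·13 = 2197/4
d = 2·2197/8 + 2197/4 = 2197/2
t_c = 13 > 0 so v_max = 169/4

d=2197/2 v_max=169/4 a_max=13/4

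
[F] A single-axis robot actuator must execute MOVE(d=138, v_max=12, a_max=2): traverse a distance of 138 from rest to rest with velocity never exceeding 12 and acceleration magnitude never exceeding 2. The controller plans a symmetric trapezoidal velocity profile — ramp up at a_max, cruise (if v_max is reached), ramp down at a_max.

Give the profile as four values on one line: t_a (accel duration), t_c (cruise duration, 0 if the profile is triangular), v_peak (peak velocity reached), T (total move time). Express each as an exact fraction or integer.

v_max²/a_max = 12²/2 = 72
138 ≥ 72 so v_max reached
t_a = 12/2 = 6; v_peak = 12
d_cruise = 138 − 72 = 66; t_c = 66/12 = 11/2
T = 2·6 + 11/2 = 35/2

t_a=6 t_c=11/2 v_peak=12 T=35/2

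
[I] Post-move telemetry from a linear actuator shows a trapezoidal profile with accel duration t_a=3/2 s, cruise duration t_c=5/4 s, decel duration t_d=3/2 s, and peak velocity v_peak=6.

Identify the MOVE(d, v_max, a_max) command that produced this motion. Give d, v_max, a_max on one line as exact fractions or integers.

d=33/2 v_max=6 a_max=4

a_max = 6/(3/2) = 4
d_a = ½·6·3/2 = 9/2; d_c = 6·5/4 = 15/2
d = 2·9/2 + 15/2 = 33/2
t_c = 5/4 > 0 → v_max = v_peak = 6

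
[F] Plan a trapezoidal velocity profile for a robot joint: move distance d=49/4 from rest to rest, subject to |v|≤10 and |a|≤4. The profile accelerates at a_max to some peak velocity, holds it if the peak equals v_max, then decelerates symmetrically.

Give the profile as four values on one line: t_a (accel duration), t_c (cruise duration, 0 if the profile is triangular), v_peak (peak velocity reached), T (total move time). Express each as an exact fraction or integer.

t_a=7/4 t_c=0 v_peak=7 T=7/2

v_max²/a_max = 10²/4 = 25
49/4 < 25 so t_c = 0
v_peak = √(49/4·4) = √49 = 7
t_a = 7/4; t_c = 0
T = 2·7/4 = 7/2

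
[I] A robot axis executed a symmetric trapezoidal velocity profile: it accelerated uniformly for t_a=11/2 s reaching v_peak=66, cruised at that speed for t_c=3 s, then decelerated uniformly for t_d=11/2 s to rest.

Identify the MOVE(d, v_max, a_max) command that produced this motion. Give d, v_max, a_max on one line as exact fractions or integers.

a_max = 66/(11/2) = 12
d_a = ½·66·11/2 = 363/2; d_c = 66·3 = 198
d = 2·363/2 + 198 = 561
t_c = 3 > 0 ⇒ limit active, v_max = 66

d=561 v_max=66 a_max=12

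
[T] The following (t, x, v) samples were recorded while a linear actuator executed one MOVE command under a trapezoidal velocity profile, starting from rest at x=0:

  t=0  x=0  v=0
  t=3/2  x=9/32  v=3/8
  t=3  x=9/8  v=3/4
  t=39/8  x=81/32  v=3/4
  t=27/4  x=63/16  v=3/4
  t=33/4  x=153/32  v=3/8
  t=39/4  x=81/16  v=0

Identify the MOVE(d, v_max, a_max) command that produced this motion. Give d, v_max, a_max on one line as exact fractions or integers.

final state: t=39/4, x=81/16, v=0 → d = 81/16
a_max = (3/8−0)/(3/2−0) = 1/4
max v = 3/4 over t∈[3,27/4] → v_max = 3/4
check: 3/4·(3+15/4) = 81/16 ✓

d=81/16 v_max=3/4 a_max=1/4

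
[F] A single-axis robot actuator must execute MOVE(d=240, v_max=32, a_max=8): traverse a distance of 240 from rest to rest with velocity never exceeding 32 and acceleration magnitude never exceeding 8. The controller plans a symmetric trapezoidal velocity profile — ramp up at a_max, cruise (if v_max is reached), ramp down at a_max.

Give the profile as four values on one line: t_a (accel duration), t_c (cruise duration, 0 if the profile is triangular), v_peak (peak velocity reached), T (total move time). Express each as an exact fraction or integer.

t_a=4 t_c=7/2 v_peak=32 T=23/2

v_max²/a_max = 32²/8 = 128
240 ≥ 128 ⇒ cruise phase
t_a = 32/8 = 4; v_peak = 32
d_cruise = 240 − 128 = 112; t_c = 112/32 = 7/2
T = 2·4 + 7/2 = 23/2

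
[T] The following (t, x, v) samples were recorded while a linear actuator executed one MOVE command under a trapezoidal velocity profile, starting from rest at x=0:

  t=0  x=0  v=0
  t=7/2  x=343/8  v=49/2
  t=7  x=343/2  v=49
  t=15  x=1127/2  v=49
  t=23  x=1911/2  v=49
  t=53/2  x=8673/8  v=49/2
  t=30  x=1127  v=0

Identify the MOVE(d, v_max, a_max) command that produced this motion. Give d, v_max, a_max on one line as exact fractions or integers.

d=1127 v_max=49 a_max=7

final state: t=30, x=1127, v=0 → d = 1127
a_max = (49/2−0)/(7/2−0) = 7
max v = 49 over t∈[7,23] → v_max = 49
check: 49·(7+16) = 1127 ✓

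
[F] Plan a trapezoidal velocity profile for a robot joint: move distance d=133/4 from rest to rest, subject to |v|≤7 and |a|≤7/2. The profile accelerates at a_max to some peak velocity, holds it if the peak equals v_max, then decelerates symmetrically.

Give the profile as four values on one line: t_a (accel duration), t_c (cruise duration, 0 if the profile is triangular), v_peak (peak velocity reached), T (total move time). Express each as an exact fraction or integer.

(v_max)²/a_max = 7²/(7/2) = 14
133/4 ≥ 14 ⇒ cruise phase
t_a = 7/(7/2) = 2; v_peak = 7
d_cruise = 133/4 − 14 = 77/4; t_c = (77/4)/7 = 11/4
T = 2·2 + 11/4 = 27/4

t_a=2 t_c=11/4 v_peak=7 T=27/4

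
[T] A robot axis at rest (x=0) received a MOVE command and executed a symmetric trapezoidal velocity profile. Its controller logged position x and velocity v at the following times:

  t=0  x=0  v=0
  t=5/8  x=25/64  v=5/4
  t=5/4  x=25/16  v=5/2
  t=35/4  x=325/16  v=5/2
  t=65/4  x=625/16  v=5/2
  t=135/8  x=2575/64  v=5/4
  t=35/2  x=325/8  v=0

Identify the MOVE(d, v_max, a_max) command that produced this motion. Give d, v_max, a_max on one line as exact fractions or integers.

final state: t=35/2, x=325/8, v=0 → d = 325/8
a_max = (5/4−0)/(5/8−0) = 2
max v = 5/2 over t∈[5/4,65/4] → v_max = 5/2
check: 5/2·(5/4+15) = 325/8 ✓

d=325/8 v_max=5/2 a_max=2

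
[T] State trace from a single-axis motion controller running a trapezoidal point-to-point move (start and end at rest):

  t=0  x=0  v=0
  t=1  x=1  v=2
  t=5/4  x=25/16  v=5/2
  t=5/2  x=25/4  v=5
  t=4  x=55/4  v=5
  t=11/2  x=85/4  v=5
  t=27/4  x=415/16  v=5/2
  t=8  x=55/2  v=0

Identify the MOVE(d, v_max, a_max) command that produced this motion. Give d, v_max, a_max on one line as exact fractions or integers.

final state: t=8, x=55/2, v=0 → d = 55/2
a_max = (2−0)/(1−0) = 2
max v = 5 over t∈[5/2,11/2] → v_max = 5
check: 5·(5/2+3) = 55/2 ✓

d=55/2 v_max=5 a_max=2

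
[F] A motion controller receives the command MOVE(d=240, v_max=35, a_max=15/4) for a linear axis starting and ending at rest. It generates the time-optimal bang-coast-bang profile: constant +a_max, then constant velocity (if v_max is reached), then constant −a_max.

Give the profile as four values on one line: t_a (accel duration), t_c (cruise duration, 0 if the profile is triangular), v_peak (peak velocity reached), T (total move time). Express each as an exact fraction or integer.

v_max²/a_max = 35²/(15/4) = 980/3
240 < 980/3 → triangular
v_peak = √(240·15/4) = √900 = 30
t_a = 30/(15/4) = 8; t_c = 0
T = 2·8 = 16

t_a=8 t_c=0 v_peak=30 T=16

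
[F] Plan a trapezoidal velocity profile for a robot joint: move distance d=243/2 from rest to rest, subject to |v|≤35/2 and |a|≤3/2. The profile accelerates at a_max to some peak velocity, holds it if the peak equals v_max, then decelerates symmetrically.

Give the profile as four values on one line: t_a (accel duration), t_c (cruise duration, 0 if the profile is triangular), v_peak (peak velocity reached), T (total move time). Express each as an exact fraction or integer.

t_a=9 t_c=0 v_peak=27/2 T=18

(v_max)²/a_max = (35/2)²/(3/2) = 1225/6
243/2 < 1225/6 → triangular
v_peak = √(243/2·3/2) = √(729/4) = 27/2
t_a = (27/2)/(3/2) = 9; t_c = 0
T = 2·9 = 18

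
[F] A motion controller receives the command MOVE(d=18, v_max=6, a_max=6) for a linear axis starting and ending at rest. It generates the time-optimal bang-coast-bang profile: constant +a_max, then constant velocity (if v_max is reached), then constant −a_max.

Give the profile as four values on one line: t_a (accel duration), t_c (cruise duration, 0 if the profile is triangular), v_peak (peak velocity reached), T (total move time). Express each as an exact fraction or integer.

t_a=1 t_c=2 v_peak=6 T=4

vₘ²/aₘ = 6²/6 = 6
18 ≥ 6 ⇒ cruise phase
t_a = 6/6 = 1; v_peak = 6
d_cruise = 18 − 6 = 12; t_c = 12/6 = 2
T = 2·1 + 2 = 4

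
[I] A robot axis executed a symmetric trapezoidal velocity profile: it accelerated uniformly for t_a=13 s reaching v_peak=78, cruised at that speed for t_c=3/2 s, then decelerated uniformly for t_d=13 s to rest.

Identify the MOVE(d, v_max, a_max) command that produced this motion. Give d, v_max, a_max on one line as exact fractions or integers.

d=1131 v_max=78 a_max=6

a_max = 78/13 = 6
d_a = ½·78·13 = 507; d_c = 78·3/2 = 117
d = 2·507 + 117 = 1131
t_c = 3/2 > 0 → v_max = v_peak = 78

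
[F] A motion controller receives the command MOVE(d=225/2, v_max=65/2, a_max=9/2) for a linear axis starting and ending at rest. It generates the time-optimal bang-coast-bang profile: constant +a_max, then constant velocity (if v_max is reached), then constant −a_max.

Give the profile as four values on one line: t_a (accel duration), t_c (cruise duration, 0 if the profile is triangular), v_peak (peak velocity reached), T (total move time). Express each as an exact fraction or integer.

vₘ²/aₘ = (65/2)²/(9/2) = 4225/18
225/2 < 4225/18 ⇒ no cruise
v_peak = √(225/2·9/2) = √(2025/4) = 45/2
t_a = (45/2)/(9/2) = 5; t_c = 0
T = 2·5 = 10

t_a=5 t_c=0 v_peak=45/2 T=10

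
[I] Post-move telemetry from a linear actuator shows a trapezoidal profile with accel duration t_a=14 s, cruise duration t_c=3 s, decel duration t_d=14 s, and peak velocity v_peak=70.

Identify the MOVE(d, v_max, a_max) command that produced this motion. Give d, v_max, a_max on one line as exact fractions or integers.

d=1190 v_max=70 a_max=5

a_max = 70/14 = 5
d_a = ½·70·14 = 490; d_c = 70·3 = 210
d = 2·490 + 210 = 1190
t_c = 3 > 0 → v_max = v_peak = 70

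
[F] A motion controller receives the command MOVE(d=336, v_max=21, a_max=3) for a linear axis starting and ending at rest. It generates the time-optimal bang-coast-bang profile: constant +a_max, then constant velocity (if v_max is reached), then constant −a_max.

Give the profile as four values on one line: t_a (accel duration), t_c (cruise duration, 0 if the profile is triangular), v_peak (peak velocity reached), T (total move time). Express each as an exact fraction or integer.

t_a=7 t_c=9 v_peak=21 T=23

v_max²/a_max = 21²/3 = 147
336 ≥ 147 so v_max reached
t_a = 21/3 = 7; v_peak = 21
d_cruise = 336 − 147 = 189; t_c = 189/21 = 9
T = 2·7 + 9 = 23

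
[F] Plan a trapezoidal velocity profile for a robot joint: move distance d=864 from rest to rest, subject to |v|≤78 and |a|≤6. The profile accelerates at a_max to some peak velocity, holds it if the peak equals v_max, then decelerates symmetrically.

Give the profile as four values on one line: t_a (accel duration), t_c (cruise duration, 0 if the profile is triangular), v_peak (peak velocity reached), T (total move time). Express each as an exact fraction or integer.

(v_max)²/a_max = 78²/6 = 1014
864 < 1014 so t_c = 0
v_peak = √(864·6) = √5184 = 72
t_a = 72/6 = 12; t_c = 0
T = 2·12 = 24

t_a=12 t_c=0 v_peak=72 T=24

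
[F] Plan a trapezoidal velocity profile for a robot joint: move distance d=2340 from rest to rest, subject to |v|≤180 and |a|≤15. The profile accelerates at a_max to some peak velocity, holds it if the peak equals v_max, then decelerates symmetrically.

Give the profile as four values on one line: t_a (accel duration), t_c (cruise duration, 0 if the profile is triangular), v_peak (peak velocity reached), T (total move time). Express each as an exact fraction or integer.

t_a=12 t_c=1 v_peak=180 T=25

v_max²/a_max = 180²/15 = 2160
2340 ≥ 2160 → trapezoidal
t_a = 180/15 = 12; v_peak = 180
d_cruise = 2340 − 2160 = 180; t_c = 180/180 = 1
T = 2·12 + 1 = 25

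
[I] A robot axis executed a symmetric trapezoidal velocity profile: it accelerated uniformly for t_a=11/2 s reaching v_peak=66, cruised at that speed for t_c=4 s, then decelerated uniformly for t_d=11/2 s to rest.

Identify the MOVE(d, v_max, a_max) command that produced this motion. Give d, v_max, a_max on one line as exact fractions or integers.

a_max = 66/(11/2) = 12
d_a = ½·66·11/2 = 363/2; d_c = 66·4 = 264
d = 2·363/2 + 264 = 627
t_c = 4 > 0 ⇒ limit active, v_max = 66

d=627 v_max=66 a_max=12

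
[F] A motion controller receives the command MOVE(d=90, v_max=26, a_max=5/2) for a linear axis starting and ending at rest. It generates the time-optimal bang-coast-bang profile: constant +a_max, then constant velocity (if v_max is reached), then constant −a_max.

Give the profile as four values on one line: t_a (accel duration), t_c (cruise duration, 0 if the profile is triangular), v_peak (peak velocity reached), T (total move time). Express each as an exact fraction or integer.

vₘ²/aₘ = 26²/(5/2) = 1352/5
90 < 1352/5 → triangular
v_peak = √(90·5/2) = √225 = 15
t_a = 15/(5/2) = 6; t_c = 0
T = 2·6 = 12

t_a=6 t_c=0 v_peak=15 T=12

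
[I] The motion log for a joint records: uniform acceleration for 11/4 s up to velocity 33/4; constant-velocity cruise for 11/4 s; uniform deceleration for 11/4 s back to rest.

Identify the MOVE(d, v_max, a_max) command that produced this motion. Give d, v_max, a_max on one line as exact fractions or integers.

d=363/8 v_max=33/4 a_max=3

a_max = (33/4)/(11/4) = 3
d_a = ½·33/4·11/4 = 363/32; d_c = 33/4·11/4 = 363/16
d = 2·363/32 + 363/16 = 363/8
t_c = 11/4 > 0 → v_max = v_peak = 33/4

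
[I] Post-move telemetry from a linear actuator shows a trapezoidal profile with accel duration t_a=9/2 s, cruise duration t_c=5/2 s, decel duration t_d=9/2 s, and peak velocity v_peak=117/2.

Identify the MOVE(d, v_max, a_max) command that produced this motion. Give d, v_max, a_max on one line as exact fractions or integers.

d=819/2 v_max=117/2 a_max=13

a_max = (117/2)/(9/2) = 13
d_a = ½·117/2·9/2 = 1053/8; d_c = 117/2·5/2 = 585/4
d = 2·1053/8 + 585/4 = 819/2
t_c = 5/2 > 0 → v_max = v_peak = 117/2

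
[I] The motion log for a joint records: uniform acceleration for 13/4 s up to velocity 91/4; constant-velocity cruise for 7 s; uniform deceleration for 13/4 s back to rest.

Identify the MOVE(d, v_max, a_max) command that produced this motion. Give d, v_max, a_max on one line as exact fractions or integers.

d=3731/16 v_max=91/4 a_max=7

a_max = (91/4)/(13/4) = 7
d_a = ½·91/4·13/4 = 1183/32; d_c = 91/4·7 = 637/4
d = 2·1183/32 + 637/4 = 3731/16
t_c = 7 > 0 → v_max = v_peak = 91/4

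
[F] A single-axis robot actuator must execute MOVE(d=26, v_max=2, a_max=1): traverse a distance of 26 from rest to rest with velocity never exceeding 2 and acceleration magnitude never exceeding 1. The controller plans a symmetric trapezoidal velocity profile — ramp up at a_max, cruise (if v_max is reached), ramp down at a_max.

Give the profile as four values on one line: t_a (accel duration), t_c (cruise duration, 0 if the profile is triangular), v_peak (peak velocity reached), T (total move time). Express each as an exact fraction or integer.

t_a=2 t_c=11 v_peak=2 T=15

vₘ²/aₘ = 2²/1 = 4
26 ≥ 4 ⇒ cruise phase
t_a = 2/1 = 2; v_peak = 2
d_cruise = 26 − 4 = 22; t_c = 22/2 = 11
T = 2·2 + 11 = 15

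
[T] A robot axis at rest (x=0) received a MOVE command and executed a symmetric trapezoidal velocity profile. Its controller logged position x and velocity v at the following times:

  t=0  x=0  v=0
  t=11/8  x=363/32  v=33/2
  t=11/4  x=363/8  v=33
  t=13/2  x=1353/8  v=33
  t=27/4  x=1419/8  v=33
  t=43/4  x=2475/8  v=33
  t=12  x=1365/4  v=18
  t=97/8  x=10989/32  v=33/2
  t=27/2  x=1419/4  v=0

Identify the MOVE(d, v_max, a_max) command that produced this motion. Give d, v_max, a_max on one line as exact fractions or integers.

final state: t=27/2, x=1419/4, v=0 → d = 1419/4
a_max = (33/2−0)/(11/8−0) = 12
max v = 33 over t∈[11/4,43/4] → v_max = 33
check: 33·(11/4+8) = 1419/4 ✓

d=1419/4 v_max=33 a_max=12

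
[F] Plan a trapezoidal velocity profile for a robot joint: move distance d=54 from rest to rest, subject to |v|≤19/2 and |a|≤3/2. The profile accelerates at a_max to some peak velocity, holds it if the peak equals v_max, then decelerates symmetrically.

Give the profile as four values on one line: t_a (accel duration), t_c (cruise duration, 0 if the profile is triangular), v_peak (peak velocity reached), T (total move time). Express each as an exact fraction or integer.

t_a=6 t_c=0 v_peak=9 T=12

v_max²/a_max = (19/2)²/(3/2) = 361/6
54 < 361/6 so t_c = 0
v_peak = √(54·3/2) = √81 = 9
t_a = 9/(3/2) = 6; t_c = 0
T = 2·6 = 12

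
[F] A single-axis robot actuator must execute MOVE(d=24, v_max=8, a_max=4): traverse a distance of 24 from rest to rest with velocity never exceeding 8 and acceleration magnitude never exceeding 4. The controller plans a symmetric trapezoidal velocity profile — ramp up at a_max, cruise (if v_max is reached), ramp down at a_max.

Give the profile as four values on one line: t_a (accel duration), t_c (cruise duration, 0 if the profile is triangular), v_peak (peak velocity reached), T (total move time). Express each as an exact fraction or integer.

v_max²/a_max = 8²/4 = 16
24 ≥ 16 ⇒ cruise phase
t_a = 8/4 = 2; v_peak = 8
d_cruise = 24 − 16 = 8; t_c = 8/8 = 1
T = 2·2 + 1 = 5

t_a=2 t_c=1 v_peak=8 T=5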